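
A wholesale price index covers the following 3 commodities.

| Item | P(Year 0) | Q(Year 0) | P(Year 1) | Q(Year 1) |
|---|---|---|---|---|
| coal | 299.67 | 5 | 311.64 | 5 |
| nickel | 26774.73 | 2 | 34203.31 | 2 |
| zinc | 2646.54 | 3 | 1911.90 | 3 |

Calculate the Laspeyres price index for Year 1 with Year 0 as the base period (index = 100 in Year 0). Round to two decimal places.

120.18

Laspeyres price index uses base-period quantities as weights.
ΣP(Year 1)·Q(Year 0) = 311.64×5 + 34203.31×2 + 1911.90×3 = 1558.2 + 68406.62 + 5735.7 = 75700.52
ΣP(Year 0)·Q(Year 0) = 299.67×5 + 26774.73×2 + 2646.54×3 = 1498.35 + 53549.46 + 7939.62 = 62987.43
Index = 75700.52 / 62987.43 × 100 = 120.1835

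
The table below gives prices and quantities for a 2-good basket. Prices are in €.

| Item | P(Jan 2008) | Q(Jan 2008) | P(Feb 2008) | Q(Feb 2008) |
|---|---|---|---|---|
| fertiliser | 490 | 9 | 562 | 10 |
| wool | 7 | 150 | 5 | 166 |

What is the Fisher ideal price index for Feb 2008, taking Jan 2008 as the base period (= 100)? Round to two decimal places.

106.39

Laspeyres component (base-period weights):
ΣP(Feb 2008)Q(Jan 2008) = 562×9 + 5×150 = 5058 + 750 = 5808
ΣP(Jan 2008)Q(Jan 2008) = 490×9 + 7×150 = 4410 + 1050 = 5460
L = 5808 / 5460 × 100 = 106.3736
Paasche component (current-period weights):
ΣP(Feb 2008)Q(Feb 2008) = 562×10 + 5×166 = 5620 + 830 = 6450
ΣP(Jan 2008)Q(Feb 2008) = 490×10 + 7×166 = 4900 + 1162 = 6062
P = 6450 / 6062 × 100 = 106.4005
Fisher = √(L × P) = √(106.3736 × 106.4005) = 106.3871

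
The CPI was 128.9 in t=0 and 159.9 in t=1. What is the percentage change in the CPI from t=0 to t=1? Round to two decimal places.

Change = (159.9 − 128.9) / 128.9 × 100
       = 31.0 / 128.9 × 100 = 24.0497%

24.05%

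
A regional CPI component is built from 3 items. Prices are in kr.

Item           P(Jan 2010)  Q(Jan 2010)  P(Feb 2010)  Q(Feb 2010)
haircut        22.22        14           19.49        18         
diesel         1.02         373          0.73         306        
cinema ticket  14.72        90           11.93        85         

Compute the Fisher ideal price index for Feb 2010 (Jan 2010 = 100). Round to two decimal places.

Laspeyres component (base-period weights):
ΣP(Feb 2010)Q(Jan 2010) = 19.49×14 + 0.73×373 + 11.93×90 = 272.86 + 272.29 + 1073.7 = 1618.85
ΣP(Jan 2010)Q(Jan 2010) = 22.22×14 + 1.02×373 + 14.72×90 = 311.08 + 380.46 + 1324.8 = 2016.34
L = 1618.85 / 2016.34 × 100 = 80.2866
Paasche component (current-period weights):
ΣP(Feb 2010)Q(Feb 2010) = 19.49×18 + 0.73×306 + 11.93×85 = 350.82 + 223.38 + 1014.05 = 1588.25
ΣP(Jan 2010)Q(Feb 2010) = 22.22×18 + 1.02×306 + 14.72×85 = 399.96 + 312.12 + 1251.2 = 1963.28
P = 1588.25 / 1963.28 × 100 = 80.8978
Fisher = √(L × P) = √(80.2866 × 80.8978) = 80.5916

80.59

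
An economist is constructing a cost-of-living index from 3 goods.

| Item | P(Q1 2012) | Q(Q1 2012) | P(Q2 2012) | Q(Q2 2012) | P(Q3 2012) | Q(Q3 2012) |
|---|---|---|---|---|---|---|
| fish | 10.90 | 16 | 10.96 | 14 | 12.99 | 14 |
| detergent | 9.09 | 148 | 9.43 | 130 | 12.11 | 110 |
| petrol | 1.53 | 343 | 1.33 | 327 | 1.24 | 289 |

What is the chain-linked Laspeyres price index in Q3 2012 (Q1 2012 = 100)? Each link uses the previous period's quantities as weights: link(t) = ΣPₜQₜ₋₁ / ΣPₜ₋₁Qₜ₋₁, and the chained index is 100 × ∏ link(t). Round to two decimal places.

118.14

Link Q1 2012→Q2 2012:
ΣP(Q2 2012)Q(Q1 2012) = 10.96×16 + 9.43×148 + 1.33×343 = 175.36 + 1395.64 + 456.19 = 2027.19
ΣP(Q1 2012)Q(Q1 2012) = 10.90×16 + 9.09×148 + 1.53×343 = 174.4 + 1345.32 + 524.79 = 2044.51
link = 2027.19/2044.51 = 0.991529
Link Q2 2012→Q3 2012:
ΣP(Q3 2012)Q(Q2 2012) = 12.99×14 + 12.11×130 + 1.24×327 = 181.86 + 1574.3 + 405.48 = 2161.64
ΣP(Q2 2012)Q(Q2 2012) = 10.96×14 + 9.43×130 + 1.33×327 = 153.44 + 1225.9 + 434.91 = 1814.25
link = 2161.64/1814.25 = 1.191479
Chained index = 100 × 0.991529 × 1.191479 = 118.1385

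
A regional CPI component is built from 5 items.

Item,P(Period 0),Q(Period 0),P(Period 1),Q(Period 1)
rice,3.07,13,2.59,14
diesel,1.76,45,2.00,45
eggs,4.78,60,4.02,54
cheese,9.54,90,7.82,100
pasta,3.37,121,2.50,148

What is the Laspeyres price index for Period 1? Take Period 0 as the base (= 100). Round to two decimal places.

81.99

Laspeyres price index uses base-period quantities as weights.
ΣP(Period 1)·Q(Period 0) = 2.59×13 + 2.00×45 + 4.02×60 + 7.82×90 + 2.50×121 = 33.67 + 90 + 241.2 + 703.8 + 302.5 = 1371.17
ΣP(Period 0)·Q(Period 0) = 3.07×13 + 1.76×45 + 4.78×60 + 9.54×90 + 3.37×121 = 39.91 + 79.2 + 286.8 + 858.6 + 407.77 = 1672.28
Index = 1371.17 / 1672.28 × 100 = 81.9940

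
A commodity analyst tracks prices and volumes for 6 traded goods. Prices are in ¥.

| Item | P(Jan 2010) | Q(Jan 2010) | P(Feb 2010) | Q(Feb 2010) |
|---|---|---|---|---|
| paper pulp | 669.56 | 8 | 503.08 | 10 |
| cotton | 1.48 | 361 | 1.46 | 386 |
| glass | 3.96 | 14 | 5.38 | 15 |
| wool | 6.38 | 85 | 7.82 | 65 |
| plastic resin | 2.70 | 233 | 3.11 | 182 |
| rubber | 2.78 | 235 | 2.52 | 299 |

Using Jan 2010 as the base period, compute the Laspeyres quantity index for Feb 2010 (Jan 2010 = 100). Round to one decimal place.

116.6

Laspeyres quantity index uses base-period prices as weights.
ΣP(Jan 2010)·Q(Feb 2010) = 669.56×10 + 1.48×386 + 3.96×15 + 6.38×65 + 2.70×182 + 2.78×299 = 6695.6 + 571.28 + 59.4 + 414.7 + 491.4 + 831.22 = 9063.6
ΣP(Jan 2010)·Q(Jan 2010) = 669.56×8 + 1.48×361 + 3.96×14 + 6.38×85 + 2.70×233 + 2.78×235 = 5356.48 + 534.28 + 55.44 + 542.3 + 629.1 + 653.3 = 7770.9
Index = 9063.6 / 7770.9 × 100 = 116.6351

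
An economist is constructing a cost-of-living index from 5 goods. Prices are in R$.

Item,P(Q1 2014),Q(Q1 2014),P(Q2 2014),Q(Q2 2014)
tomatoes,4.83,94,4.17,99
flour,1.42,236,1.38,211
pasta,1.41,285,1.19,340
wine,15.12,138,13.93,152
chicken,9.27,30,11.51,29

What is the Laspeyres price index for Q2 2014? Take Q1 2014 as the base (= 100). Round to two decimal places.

93.50

Laspeyres price index uses base-period quantities as weights.
ΣP(Q2 2014)·Q(Q1 2014) = 4.17×94 + 1.38×236 + 1.19×285 + 13.93×138 + 11.51×30 = 391.98 + 325.68 + 339.15 + 1922.34 + 345.3 = 3324.45
ΣP(Q1 2014)·Q(Q1 2014) = 4.83×94 + 1.42×236 + 1.41×285 + 15.12×138 + 9.27×30 = 454.02 + 335.12 + 401.85 + 2086.56 + 278.1 = 3555.65
Index = 3324.45 / 3555.65 × 100 = 93.4977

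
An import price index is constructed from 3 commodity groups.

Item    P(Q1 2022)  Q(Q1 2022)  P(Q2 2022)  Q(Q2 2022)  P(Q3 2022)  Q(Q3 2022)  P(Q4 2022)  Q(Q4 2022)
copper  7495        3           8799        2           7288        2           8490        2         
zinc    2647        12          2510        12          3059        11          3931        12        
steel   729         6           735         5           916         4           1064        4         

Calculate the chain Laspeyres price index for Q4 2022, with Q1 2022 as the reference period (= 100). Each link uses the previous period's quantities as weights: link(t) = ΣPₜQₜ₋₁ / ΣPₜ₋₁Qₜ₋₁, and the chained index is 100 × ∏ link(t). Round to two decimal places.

140.38

Link Q1 2022→Q2 2022:
ΣP(Q2 2022)Q(Q1 2022) = 8799×3 + 2510×12 + 735×6 = 26397 + 30120 + 4410 = 60927
ΣP(Q1 2022)Q(Q1 2022) = 7495×3 + 2647×12 + 729×6 = 22485 + 31764 + 4374 = 58623
link = 60927/58623 = 1.039302
Link Q2 2022→Q3 2022:
ΣP(Q3 2022)Q(Q2 2022) = 7288×2 + 3059×12 + 916×5 = 14576 + 36708 + 4580 = 55864
ΣP(Q2 2022)Q(Q2 2022) = 8799×2 + 2510×12 + 735×5 = 17598 + 30120 + 3675 = 51393
link = 55864/51393 = 1.086996
Link Q3 2022→Q4 2022:
ΣP(Q4 2022)Q(Q3 2022) = 8490×2 + 3931×11 + 1064×4 = 16980 + 43241 + 4256 = 64477
ΣP(Q3 2022)Q(Q3 2022) = 7288×2 + 3059×11 + 916×4 = 14576 + 33649 + 3664 = 51889
link = 64477/51889 = 1.242595
Chained index = 100 × 1.039302 × 1.086996 × 1.242595 = 140.3781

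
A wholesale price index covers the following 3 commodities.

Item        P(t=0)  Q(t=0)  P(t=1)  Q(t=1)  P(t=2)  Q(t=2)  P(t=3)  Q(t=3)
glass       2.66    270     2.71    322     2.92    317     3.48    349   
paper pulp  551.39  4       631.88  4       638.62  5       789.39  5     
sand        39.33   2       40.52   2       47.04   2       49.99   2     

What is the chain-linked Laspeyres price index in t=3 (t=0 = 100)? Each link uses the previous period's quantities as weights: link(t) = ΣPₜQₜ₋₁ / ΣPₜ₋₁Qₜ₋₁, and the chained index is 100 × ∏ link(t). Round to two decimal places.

Link t=0→t=1:
ΣP(t=1)Q(t=0) = 2.71×270 + 631.88×4 + 40.52×2 = 731.7 + 2527.52 + 81.04 = 3340.26
ΣP(t=0)Q(t=0) = 2.66×270 + 551.39×4 + 39.33×2 = 718.2 + 2205.56 + 78.66 = 3002.42
link = 3340.26/3002.42 = 1.112523
Link t=1→t=2:
ΣP(t=2)Q(t=1) = 2.92×322 + 638.62×4 + 47.04×2 = 940.24 + 2554.48 + 94.08 = 3588.8
ΣP(t=1)Q(t=1) = 2.71×322 + 631.88×4 + 40.52×2 = 872.62 + 2527.52 + 81.04 = 3481.18
link = 3588.8/3481.18 = 1.030915
Link t=2→t=3:
ΣP(t=3)Q(t=2) = 3.48×317 + 789.39×5 + 49.99×2 = 1103.16 + 3946.95 + 99.98 = 5150.09
ΣP(t=2)Q(t=2) = 2.92×317 + 638.62×5 + 47.04×2 = 925.64 + 3193.1 + 94.08 = 4212.82
link = 5150.09/4212.82 = 1.222480
Chained index = 100 × 1.112523 × 1.030915 × 1.222480 = 140.2082

140.21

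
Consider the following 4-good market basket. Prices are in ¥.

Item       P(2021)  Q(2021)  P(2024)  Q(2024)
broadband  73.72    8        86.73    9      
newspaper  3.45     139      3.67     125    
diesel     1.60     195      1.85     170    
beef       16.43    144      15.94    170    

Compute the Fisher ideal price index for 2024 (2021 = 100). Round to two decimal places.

Laspeyres component (base-period weights):
ΣP(2024)Q(2021) = 86.73×8 + 3.67×139 + 1.85×195 + 15.94×144 = 693.84 + 510.13 + 360.75 + 2295.36 = 3860.08
ΣP(2021)Q(2021) = 73.72×8 + 3.45×139 + 1.60×195 + 16.43×144 = 589.76 + 479.55 + 312 + 2365.92 = 3747.23
L = 3860.08 / 3747.23 × 100 = 103.0116
Paasche component (current-period weights):
ΣP(2024)Q(2024) = 86.73×9 + 3.67×125 + 1.85×170 + 15.94×170 = 780.57 + 458.75 + 314.5 + 2709.8 = 4263.62
ΣP(2021)Q(2024) = 73.72×9 + 3.45×125 + 1.60×170 + 16.43×170 = 663.48 + 431.25 + 272 + 2793.1 = 4159.83
P = 4263.62 / 4159.83 × 100 = 102.4951
Fisher = √(L × P) = √(103.0116 × 102.4951) = 102.7530

102.75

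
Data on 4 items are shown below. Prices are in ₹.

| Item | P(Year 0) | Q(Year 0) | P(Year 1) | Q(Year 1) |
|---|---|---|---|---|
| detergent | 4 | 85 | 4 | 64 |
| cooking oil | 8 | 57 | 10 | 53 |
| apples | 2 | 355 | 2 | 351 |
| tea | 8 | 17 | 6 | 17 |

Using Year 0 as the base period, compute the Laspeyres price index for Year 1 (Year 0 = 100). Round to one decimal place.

104.9

Laspeyres price index uses base-period quantities as weights.
ΣP(Year 1)·Q(Year 0) = 4×85 + 10×57 + 2×355 + 6×17 = 340 + 570 + 710 + 102 = 1722
ΣP(Year 0)·Q(Year 0) = 4×85 + 8×57 + 2×355 + 8×17 = 340 + 456 + 710 + 136 = 1642
Index = 1722 / 1642 × 100 = 104.8721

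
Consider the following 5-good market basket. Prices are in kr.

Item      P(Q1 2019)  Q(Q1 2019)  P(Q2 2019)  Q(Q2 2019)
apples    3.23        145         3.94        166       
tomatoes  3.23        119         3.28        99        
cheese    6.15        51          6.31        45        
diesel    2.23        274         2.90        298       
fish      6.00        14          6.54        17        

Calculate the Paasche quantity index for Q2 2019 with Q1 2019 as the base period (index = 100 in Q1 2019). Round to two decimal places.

103.16

Paasche quantity index uses current-period prices as weights.
ΣP(Q2 2019)·Q(Q2 2019) = 3.94×166 + 3.28×99 + 6.31×45 + 2.90×298 + 6.54×17 = 654.04 + 324.72 + 283.95 + 864.2 + 111.18 = 2238.09
ΣP(Q2 2019)·Q(Q1 2019) = 3.94×145 + 3.28×119 + 6.31×51 + 2.90×274 + 6.54×14 = 571.3 + 390.32 + 321.81 + 794.6 + 91.56 = 2169.59
Index = 2238.09 / 2169.59 × 100 = 103.1573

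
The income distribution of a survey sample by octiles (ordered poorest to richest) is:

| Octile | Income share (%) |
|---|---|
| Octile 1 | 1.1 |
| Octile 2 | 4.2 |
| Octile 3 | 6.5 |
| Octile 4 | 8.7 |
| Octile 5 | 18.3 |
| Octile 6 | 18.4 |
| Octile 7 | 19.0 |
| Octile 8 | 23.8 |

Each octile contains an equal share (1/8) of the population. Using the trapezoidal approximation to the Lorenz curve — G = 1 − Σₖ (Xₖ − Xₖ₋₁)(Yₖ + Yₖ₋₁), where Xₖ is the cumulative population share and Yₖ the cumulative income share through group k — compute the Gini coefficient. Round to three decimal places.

0.348

Cumulative income shares Yₖ: 0.0110, 0.0530, 0.1180, 0.2050, 0.3880, 0.5720, 0.7620, 1.0000
Σ (Xₖ−Xₖ₋₁)(Yₖ+Yₖ₋₁) = (1/8)(0.0110+0.0000) + (1/8)(0.0530+0.0110) + (1/8)(0.1180+0.0530) + (1/8)(0.2050+0.1180) + (1/8)(0.3880+0.2050) + (1/8)(0.5720+0.3880) + (1/8)(0.7620+0.5720) + (1/8)(1.0000+0.7620)
  = 0.0014 + 0.0080 + 0.0214 + 0.0404 + 0.0741 + 0.1200 + 0.1668 + 0.2203 = 0.6522
G = 1 − 0.6522 = 0.3478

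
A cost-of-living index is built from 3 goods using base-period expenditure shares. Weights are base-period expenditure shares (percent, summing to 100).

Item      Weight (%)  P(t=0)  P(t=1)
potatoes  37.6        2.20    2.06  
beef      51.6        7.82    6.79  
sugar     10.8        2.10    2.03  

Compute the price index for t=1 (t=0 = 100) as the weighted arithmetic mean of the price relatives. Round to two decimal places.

90.45

potatoes: 37.6 × (2.06/2.20) = 37.6 × 0.936364 = 35.2073
beef: 51.6 × (6.79/7.82) = 51.6 × 0.868286 = 44.8036
sugar: 10.8 × (2.03/2.10) = 10.8 × 0.966667 = 10.4400
Index = Σ wᵢ·(p₁ᵢ/p₀ᵢ) = 35.2073 + 44.8036 + 10.4400 = 90.4509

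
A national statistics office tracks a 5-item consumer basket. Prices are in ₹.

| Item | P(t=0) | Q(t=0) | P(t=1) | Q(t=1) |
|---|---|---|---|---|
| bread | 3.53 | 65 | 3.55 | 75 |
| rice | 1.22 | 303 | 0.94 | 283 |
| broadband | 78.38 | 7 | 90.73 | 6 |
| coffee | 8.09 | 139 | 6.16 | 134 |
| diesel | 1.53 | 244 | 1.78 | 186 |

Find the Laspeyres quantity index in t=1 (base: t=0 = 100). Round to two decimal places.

Laspeyres quantity index uses base-period prices as weights.
ΣP(t=0)·Q(t=1) = 3.53×75 + 1.22×283 + 78.38×6 + 8.09×134 + 1.53×186 = 264.75 + 345.26 + 470.28 + 1084.06 + 284.58 = 2448.93
ΣP(t=0)·Q(t=0) = 3.53×65 + 1.22×303 + 78.38×7 + 8.09×139 + 1.53×244 = 229.45 + 369.66 + 548.66 + 1124.51 + 373.32 = 2645.6
Index = 2448.93 / 2645.6 × 100 = 92.5661

92.57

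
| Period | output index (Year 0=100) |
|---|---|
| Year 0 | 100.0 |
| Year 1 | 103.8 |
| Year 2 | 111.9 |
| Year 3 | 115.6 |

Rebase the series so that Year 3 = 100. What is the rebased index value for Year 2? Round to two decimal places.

96.80

Rebased(Year 2) = 111.9 / 115.6 × 100 = 96.7993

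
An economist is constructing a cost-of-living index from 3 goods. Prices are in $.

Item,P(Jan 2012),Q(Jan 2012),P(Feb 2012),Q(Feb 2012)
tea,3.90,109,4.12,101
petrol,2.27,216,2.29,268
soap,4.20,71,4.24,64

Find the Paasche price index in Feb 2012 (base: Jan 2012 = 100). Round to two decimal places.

Paasche price index uses current-period quantities as weights.
ΣP(Feb 2012)·Q(Feb 2012) = 4.12×101 + 2.29×268 + 4.24×64 = 416.12 + 613.72 + 271.36 = 1301.2
ΣP(Jan 2012)·Q(Feb 2012) = 3.90×101 + 2.27×268 + 4.20×64 = 393.9 + 608.36 + 268.8 = 1271.06
Index = 1301.2 / 1271.06 × 100 = 102.3712

102.37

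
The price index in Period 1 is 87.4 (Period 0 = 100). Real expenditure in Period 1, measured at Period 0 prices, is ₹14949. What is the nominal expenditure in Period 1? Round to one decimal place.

Nominal = Real × (Index/100) = 14949 × (87.4/100)
        = 14949 × 0.874 = 13065.4260

13065.4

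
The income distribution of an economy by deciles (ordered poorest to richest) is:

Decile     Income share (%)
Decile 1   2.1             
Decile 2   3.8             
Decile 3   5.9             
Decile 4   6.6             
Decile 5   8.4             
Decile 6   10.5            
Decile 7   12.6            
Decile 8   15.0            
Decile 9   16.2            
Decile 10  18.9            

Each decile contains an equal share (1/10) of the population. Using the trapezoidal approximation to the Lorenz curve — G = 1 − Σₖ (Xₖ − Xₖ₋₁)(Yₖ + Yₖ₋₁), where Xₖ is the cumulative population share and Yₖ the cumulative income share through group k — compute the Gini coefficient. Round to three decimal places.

Cumulative income shares Yₖ: 0.0210, 0.0590, 0.1180, 0.1840, 0.2680, 0.3730, 0.4990, 0.6490, 0.8110, 1.0000
Σ (Xₖ−Xₖ₋₁)(Yₖ+Yₖ₋₁) = (1/10)(0.0210+0.0000) + (1/10)(0.0590+0.0210) + (1/10)(0.1180+0.0590) + (1/10)(0.1840+0.1180) + (1/10)(0.2680+0.1840) + (1/10)(0.3730+0.2680) + (1/10)(0.4990+0.3730) + (1/10)(0.6490+0.4990) + (1/10)(0.8110+0.6490) + (1/10)(1.0000+0.8110)
  = 0.0021 + 0.0080 + 0.0177 + 0.0302 + 0.0452 + 0.0641 + 0.0872 + 0.1148 + 0.1460 + 0.1811 = 0.6964
G = 1 − 0.6964 = 0.3036

0.304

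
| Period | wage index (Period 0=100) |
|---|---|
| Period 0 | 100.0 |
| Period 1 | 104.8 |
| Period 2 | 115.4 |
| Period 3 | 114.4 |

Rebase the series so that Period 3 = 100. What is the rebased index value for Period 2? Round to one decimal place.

Rebased(Period 2) = 115.4 / 114.4 × 100 = 100.8741

100.9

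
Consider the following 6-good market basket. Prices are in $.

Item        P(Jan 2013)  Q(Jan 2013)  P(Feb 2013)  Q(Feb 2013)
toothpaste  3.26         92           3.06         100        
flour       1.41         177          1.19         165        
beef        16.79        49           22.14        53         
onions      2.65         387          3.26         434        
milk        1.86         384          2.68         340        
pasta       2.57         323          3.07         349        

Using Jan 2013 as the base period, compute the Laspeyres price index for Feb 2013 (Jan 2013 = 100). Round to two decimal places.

123.27

Laspeyres price index uses base-period quantities as weights.
ΣP(Feb 2013)·Q(Jan 2013) = 3.06×92 + 1.19×177 + 22.14×49 + 3.26×387 + 2.68×384 + 3.07×323 = 281.52 + 210.63 + 1084.86 + 1261.62 + 1029.12 + 991.61 = 4859.36
ΣP(Jan 2013)·Q(Jan 2013) = 3.26×92 + 1.41×177 + 16.79×49 + 2.65×387 + 1.86×384 + 2.57×323 = 299.92 + 249.57 + 822.71 + 1025.55 + 714.24 + 830.11 = 3942.1
Index = 4859.36 / 3942.1 × 100 = 123.2683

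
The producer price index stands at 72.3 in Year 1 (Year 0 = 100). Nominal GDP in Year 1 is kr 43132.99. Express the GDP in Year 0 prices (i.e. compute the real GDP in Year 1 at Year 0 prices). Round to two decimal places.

Real = Nominal ÷ (Index/100) = 43132.99 ÷ (72.3/100)
     = 43132.99 ÷ 0.723 = 59658.3541

59658.35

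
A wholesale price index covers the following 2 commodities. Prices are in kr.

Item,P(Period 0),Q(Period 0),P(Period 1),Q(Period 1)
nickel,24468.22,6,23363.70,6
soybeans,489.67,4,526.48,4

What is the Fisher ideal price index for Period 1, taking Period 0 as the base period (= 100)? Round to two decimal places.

Laspeyres component (base-period weights):
ΣP(Period 1)Q(Period 0) = 23363.70×6 + 526.48×4 = 140182.2 + 2105.92 = 142288.12
ΣP(Period 0)Q(Period 0) = 24468.22×6 + 489.67×4 = 146809.32 + 1958.68 = 148768
L = 142288.12 / 148768 × 100 = 95.6443
Paasche component (current-period weights):
ΣP(Period 1)Q(Period 1) = 23363.70×6 + 526.48×4 = 140182.2 + 2105.92 = 142288.12
ΣP(Period 0)Q(Period 1) = 24468.22×6 + 489.67×4 = 146809.32 + 1958.68 = 148768
P = 142288.12 / 148768 × 100 = 95.6443
Fisher = √(L × P) = √(95.6443 × 95.6443) = 95.6443

95.64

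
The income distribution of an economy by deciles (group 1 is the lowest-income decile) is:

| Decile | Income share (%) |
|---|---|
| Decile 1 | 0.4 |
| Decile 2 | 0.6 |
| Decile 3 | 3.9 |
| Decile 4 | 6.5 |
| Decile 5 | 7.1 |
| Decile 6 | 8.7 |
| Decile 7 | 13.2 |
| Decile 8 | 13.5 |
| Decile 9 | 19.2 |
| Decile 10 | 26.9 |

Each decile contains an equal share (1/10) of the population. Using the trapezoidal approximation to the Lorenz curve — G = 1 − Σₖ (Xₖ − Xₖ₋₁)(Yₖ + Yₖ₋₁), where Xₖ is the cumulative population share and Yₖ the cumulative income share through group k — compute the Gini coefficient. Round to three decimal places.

Cumulative income shares Yₖ: 0.0040, 0.0100, 0.0490, 0.1140, 0.1850, 0.2720, 0.4040, 0.5390, 0.7310, 1.0000
Σ (Xₖ−Xₖ₋₁)(Yₖ+Yₖ₋₁) = (1/10)(0.0040+0.0000) + (1/10)(0.0100+0.0040) + (1/10)(0.0490+0.0100) + (1/10)(0.1140+0.0490) + (1/10)(0.1850+0.1140) + (1/10)(0.2720+0.1850) + (1/10)(0.4040+0.2720) + (1/10)(0.5390+0.4040) + (1/10)(0.7310+0.5390) + (1/10)(1.0000+0.7310)
  = 0.0004 + 0.0014 + 0.0059 + 0.0163 + 0.0299 + 0.0457 + 0.0676 + 0.0943 + 0.1270 + 0.1731 = 0.5616
G = 1 − 0.5616 = 0.4384

0.438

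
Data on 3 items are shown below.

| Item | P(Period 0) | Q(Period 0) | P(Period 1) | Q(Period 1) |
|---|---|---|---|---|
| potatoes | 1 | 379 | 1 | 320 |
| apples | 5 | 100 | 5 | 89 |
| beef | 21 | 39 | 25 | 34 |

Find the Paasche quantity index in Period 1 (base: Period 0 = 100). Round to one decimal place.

87.1

Paasche quantity index uses current-period prices as weights.
ΣP(Period 1)·Q(Period 1) = 1×320 + 5×89 + 25×34 = 320 + 445 + 850 = 1615
ΣP(Period 1)·Q(Period 0) = 1×379 + 5×100 + 25×39 = 379 + 500 + 975 = 1854
Index = 1615 / 1854 × 100 = 87.1090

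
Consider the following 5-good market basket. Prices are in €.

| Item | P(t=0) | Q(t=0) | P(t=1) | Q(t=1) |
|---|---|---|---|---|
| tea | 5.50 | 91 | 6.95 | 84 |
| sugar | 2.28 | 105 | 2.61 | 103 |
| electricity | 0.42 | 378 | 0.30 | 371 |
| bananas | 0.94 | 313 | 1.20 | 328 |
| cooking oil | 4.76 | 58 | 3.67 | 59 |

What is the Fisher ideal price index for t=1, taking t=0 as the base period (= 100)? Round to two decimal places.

109.33

Laspeyres component (base-period weights):
ΣP(t=1)Q(t=0) = 6.95×91 + 2.61×105 + 0.30×378 + 1.20×313 + 3.67×58 = 632.45 + 274.05 + 113.4 + 375.6 + 212.86 = 1608.36
ΣP(t=0)Q(t=0) = 5.50×91 + 2.28×105 + 0.42×378 + 0.94×313 + 4.76×58 = 500.5 + 239.4 + 158.76 + 294.22 + 276.08 = 1468.96
L = 1608.36 / 1468.96 × 100 = 109.4897
Paasche component (current-period weights):
ΣP(t=1)Q(t=1) = 6.95×84 + 2.61×103 + 0.30×371 + 1.20×328 + 3.67×59 = 583.8 + 268.83 + 111.3 + 393.6 + 216.53 = 1574.06
ΣP(t=0)Q(t=1) = 5.50×84 + 2.28×103 + 0.42×371 + 0.94×328 + 4.76×59 = 462 + 234.84 + 155.82 + 308.32 + 280.84 = 1441.82
P = 1574.06 / 1441.82 × 100 = 109.1717
Fisher = √(L × P) = √(109.4897 × 109.1717) = 109.3306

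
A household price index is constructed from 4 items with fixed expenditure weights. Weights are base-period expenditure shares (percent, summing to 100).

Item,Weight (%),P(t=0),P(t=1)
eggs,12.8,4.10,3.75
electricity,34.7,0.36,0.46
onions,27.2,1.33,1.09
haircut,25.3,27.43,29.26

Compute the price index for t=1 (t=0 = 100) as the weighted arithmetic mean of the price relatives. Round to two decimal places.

105.33

eggs: 12.8 × (3.75/4.10) = 12.8 × 0.914634 = 11.7073
electricity: 34.7 × (0.46/0.36) = 34.7 × 1.277778 = 44.3389
onions: 27.2 × (1.09/1.33) = 27.2 × 0.819549 = 22.2917
haircut: 25.3 × (29.26/27.43) = 25.3 × 1.066715 = 26.9879
Index = Σ wᵢ·(p₁ᵢ/p₀ᵢ) = 11.7073 + 44.3389 + 22.2917 + 26.9879 = 105.3258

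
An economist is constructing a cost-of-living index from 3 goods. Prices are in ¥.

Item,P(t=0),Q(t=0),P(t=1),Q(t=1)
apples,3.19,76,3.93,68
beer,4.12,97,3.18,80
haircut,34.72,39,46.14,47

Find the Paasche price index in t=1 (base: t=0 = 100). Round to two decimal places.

123.50

Paasche price index uses current-period quantities as weights.
ΣP(t=1)·Q(t=1) = 3.93×68 + 3.18×80 + 46.14×47 = 267.24 + 254.4 + 2168.58 = 2690.22
ΣP(t=0)·Q(t=1) = 3.19×68 + 4.12×80 + 34.72×47 = 216.92 + 329.6 + 1631.84 = 2178.36
Index = 2690.22 / 2178.36 × 100 = 123.4975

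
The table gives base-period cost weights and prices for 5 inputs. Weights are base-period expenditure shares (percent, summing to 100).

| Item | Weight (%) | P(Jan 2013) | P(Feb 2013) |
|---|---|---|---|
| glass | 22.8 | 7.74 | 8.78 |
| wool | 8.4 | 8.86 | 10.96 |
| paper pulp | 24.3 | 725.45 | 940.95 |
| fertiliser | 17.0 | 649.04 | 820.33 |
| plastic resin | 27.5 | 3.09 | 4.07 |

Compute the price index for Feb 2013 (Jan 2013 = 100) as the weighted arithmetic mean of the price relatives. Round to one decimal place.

125.5

glass: 22.8 × (8.78/7.74) = 22.8 × 1.134367 = 25.8636
wool: 8.4 × (10.96/8.86) = 8.4 × 1.237020 = 10.3910
paper pulp: 24.3 × (940.95/725.45) = 24.3 × 1.297057 = 31.5185
fertiliser: 17.0 × (820.33/649.04) = 17.0 × 1.263913 = 21.4865
plastic resin: 27.5 × (4.07/3.09) = 27.5 × 1.317152 = 36.2217
Index = Σ wᵢ·(p₁ᵢ/p₀ᵢ) = 25.8636 + 10.3910 + 31.5185 + 21.4865 + 36.2217 = 125.4812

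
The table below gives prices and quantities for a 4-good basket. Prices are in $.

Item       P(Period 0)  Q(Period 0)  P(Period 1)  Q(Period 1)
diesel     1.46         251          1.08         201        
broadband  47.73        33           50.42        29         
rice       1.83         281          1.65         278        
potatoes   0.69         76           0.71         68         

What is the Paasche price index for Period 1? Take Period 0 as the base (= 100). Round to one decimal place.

Paasche price index uses current-period quantities as weights.
ΣP(Period 1)·Q(Period 1) = 1.08×201 + 50.42×29 + 1.65×278 + 0.71×68 = 217.08 + 1462.18 + 458.7 + 48.28 = 2186.24
ΣP(Period 0)·Q(Period 1) = 1.46×201 + 47.73×29 + 1.83×278 + 0.69×68 = 293.46 + 1384.17 + 508.74 + 46.92 = 2233.29
Index = 2186.24 / 2233.29 × 100 = 97.8932

97.9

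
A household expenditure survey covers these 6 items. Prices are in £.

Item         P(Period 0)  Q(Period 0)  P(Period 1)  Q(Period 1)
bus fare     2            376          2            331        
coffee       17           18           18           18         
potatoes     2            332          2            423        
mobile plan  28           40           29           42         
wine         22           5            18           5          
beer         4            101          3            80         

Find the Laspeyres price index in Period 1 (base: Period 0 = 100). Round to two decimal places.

Laspeyres price index uses base-period quantities as weights.
ΣP(Period 1)·Q(Period 0) = 2×376 + 18×18 + 2×332 + 29×40 + 18×5 + 3×101 = 752 + 324 + 664 + 1160 + 90 + 303 = 3293
ΣP(Period 0)·Q(Period 0) = 2×376 + 17×18 + 2×332 + 28×40 + 22×5 + 4×101 = 752 + 306 + 664 + 1120 + 110 + 404 = 3356
Index = 3293 / 3356 × 100 = 98.1228

98.12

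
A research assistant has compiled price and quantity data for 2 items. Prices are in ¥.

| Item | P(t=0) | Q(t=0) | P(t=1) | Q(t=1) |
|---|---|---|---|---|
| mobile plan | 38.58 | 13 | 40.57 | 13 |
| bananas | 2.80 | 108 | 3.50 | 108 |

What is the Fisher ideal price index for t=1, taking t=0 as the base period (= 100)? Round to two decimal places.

112.62

Laspeyres component (base-period weights):
ΣP(t=1)Q(t=0) = 40.57×13 + 3.50×108 = 527.41 + 378 = 905.41
ΣP(t=0)Q(t=0) = 38.58×13 + 2.80×108 = 501.54 + 302.4 = 803.94
L = 905.41 / 803.94 × 100 = 112.6216
Paasche component (current-period weights):
ΣP(t=1)Q(t=1) = 40.57×13 + 3.50×108 = 527.41 + 378 = 905.41
ΣP(t=0)Q(t=1) = 38.58×13 + 2.80×108 = 501.54 + 302.4 = 803.94
P = 905.41 / 803.94 × 100 = 112.6216
Fisher = √(L × P) = √(112.6216 × 112.6216) = 112.6216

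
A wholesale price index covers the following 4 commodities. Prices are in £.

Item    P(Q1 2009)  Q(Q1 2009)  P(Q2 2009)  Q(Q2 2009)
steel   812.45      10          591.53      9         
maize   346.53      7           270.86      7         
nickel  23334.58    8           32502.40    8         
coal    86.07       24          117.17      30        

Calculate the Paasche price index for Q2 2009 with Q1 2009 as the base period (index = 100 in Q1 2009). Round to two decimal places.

Paasche price index uses current-period quantities as weights.
ΣP(Q2 2009)·Q(Q2 2009) = 591.53×9 + 270.86×7 + 32502.40×8 + 117.17×30 = 5323.77 + 1896.02 + 260019.2 + 3515.1 = 270754.09
ΣP(Q1 2009)·Q(Q2 2009) = 812.45×9 + 346.53×7 + 23334.58×8 + 86.07×30 = 7312.05 + 2425.71 + 186676.64 + 2582.1 = 198996.5
Index = 270754.09 / 198996.5 × 100 = 136.0597

136.06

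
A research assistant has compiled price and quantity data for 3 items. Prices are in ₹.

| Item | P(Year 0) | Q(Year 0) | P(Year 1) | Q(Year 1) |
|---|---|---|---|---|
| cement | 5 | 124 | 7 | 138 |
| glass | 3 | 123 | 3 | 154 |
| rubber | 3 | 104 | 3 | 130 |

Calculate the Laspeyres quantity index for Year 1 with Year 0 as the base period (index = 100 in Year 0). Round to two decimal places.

118.52

Laspeyres quantity index uses base-period prices as weights.
ΣP(Year 0)·Q(Year 1) = 5×138 + 3×154 + 3×130 = 690 + 462 + 390 = 1542
ΣP(Year 0)·Q(Year 0) = 5×124 + 3×123 + 3×104 = 620 + 369 + 312 = 1301
Index = 1542 / 1301 × 100 = 118.5242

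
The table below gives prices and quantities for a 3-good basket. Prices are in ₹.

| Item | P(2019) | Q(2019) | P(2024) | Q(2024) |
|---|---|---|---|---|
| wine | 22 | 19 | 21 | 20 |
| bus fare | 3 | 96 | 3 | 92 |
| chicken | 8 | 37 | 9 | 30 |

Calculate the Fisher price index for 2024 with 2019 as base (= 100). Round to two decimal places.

Laspeyres component (base-period weights):
ΣP(2024)Q(2019) = 21×19 + 3×96 + 9×37 = 399 + 288 + 333 = 1020
ΣP(2019)Q(2019) = 22×19 + 3×96 + 8×37 = 418 + 288 + 296 = 1002
L = 1020 / 1002 × 100 = 101.7964
Paasche component (current-period weights):
ΣP(2024)Q(2024) = 21×20 + 3×92 + 9×30 = 420 + 276 + 270 = 966
ΣP(2019)Q(2024) = 22×20 + 3×92 + 8×30 = 440 + 276 + 240 = 956
P = 966 / 956 × 100 = 101.0460
Fisher = √(L × P) = √(101.7964 × 101.0460) = 101.4205

101.42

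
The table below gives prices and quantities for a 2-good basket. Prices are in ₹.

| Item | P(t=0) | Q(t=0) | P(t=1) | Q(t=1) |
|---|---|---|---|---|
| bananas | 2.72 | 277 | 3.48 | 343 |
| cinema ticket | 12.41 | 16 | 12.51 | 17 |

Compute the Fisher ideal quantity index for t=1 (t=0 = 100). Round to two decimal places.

Laspeyres component (base-period weights):
ΣP(t=0)Q(t=1) = 2.72×343 + 12.41×17 = 932.96 + 210.97 = 1143.93
ΣP(t=0)Q(t=0) = 2.72×277 + 12.41×16 = 753.44 + 198.56 = 952
L = 1143.93 / 952 × 100 = 120.1607
Paasche component (current-period weights):
ΣP(t=1)Q(t=1) = 3.48×343 + 12.51×17 = 1193.64 + 212.67 = 1406.31
ΣP(t=1)Q(t=0) = 3.48×277 + 12.51×16 = 963.96 + 200.16 = 1164.12
P = 1406.31 / 1164.12 × 100 = 120.8046
Fisher = √(L × P) = √(120.1607 × 120.8046) = 120.4822

120.48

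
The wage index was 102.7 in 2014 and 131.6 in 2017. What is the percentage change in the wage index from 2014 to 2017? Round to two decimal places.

Change = (131.6 − 102.7) / 102.7 × 100
       = 28.9 / 102.7 × 100 = 28.1402%

28.14%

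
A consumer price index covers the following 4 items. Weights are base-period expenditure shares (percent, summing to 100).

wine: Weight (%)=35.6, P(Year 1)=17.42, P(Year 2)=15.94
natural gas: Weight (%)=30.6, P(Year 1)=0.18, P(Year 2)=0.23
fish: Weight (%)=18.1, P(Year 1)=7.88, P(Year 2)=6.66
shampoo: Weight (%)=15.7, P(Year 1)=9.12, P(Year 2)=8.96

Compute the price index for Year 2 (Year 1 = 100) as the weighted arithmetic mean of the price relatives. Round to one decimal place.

wine: 35.6 × (15.94/17.42) = 35.6 × 0.915040 = 32.5754
natural gas: 30.6 × (0.23/0.18) = 30.6 × 1.277778 = 39.1000
fish: 18.1 × (6.66/7.88) = 18.1 × 0.845178 = 15.2977
shampoo: 15.7 × (8.96/9.12) = 15.7 × 0.982456 = 15.4246
Index = Σ wᵢ·(p₁ᵢ/p₀ᵢ) = 32.5754 + 39.1000 + 15.2977 + 15.4246 = 102.3977

102.4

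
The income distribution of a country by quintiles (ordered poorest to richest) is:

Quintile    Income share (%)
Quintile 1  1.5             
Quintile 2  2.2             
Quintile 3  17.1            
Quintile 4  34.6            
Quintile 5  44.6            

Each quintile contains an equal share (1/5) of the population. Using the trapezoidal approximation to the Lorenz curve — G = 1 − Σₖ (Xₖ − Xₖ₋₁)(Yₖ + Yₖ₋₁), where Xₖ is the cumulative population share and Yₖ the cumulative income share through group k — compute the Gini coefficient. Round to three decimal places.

0.474

Cumulative income shares Yₖ: 0.0150, 0.0370, 0.2080, 0.5540, 1.0000
Σ (Xₖ−Xₖ₋₁)(Yₖ+Yₖ₋₁) = (1/5)(0.0150+0.0000) + (1/5)(0.0370+0.0150) + (1/5)(0.2080+0.0370) + (1/5)(0.5540+0.2080) + (1/5)(1.0000+0.5540)
  = 0.0030 + 0.0104 + 0.0490 + 0.1524 + 0.3108 = 0.5256
G = 1 − 0.5256 = 0.4744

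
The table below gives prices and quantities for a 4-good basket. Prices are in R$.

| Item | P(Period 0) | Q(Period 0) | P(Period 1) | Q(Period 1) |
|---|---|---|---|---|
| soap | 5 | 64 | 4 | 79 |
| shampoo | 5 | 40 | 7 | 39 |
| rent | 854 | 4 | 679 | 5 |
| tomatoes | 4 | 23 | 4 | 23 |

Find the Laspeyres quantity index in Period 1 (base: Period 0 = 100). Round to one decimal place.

Laspeyres quantity index uses base-period prices as weights.
ΣP(Period 0)·Q(Period 1) = 5×79 + 5×39 + 854×5 + 4×23 = 395 + 195 + 4270 + 92 = 4952
ΣP(Period 0)·Q(Period 0) = 5×64 + 5×40 + 854×4 + 4×23 = 320 + 200 + 3416 + 92 = 4028
Index = 4952 / 4028 × 100 = 122.9394

122.9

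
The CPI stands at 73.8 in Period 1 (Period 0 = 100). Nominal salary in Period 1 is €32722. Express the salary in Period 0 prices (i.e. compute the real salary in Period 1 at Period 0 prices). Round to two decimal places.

44338.75

Real = Nominal ÷ (Index/100) = 32722 ÷ (73.8/100)
     = 32722 ÷ 0.738 = 44338.7534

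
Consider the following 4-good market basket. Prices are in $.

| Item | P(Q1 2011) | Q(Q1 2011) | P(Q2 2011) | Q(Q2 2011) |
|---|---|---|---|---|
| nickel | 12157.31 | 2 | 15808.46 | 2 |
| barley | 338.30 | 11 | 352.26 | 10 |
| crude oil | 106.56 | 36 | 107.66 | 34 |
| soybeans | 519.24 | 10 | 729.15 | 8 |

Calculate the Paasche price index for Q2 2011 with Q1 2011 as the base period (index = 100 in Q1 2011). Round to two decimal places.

Paasche price index uses current-period quantities as weights.
ΣP(Q2 2011)·Q(Q2 2011) = 15808.46×2 + 352.26×10 + 107.66×34 + 729.15×8 = 31616.92 + 3522.6 + 3660.44 + 5833.2 = 44633.16
ΣP(Q1 2011)·Q(Q2 2011) = 12157.31×2 + 338.30×10 + 106.56×34 + 519.24×8 = 24314.62 + 3383 + 3623.04 + 4153.92 = 35474.58
Index = 44633.16 / 35474.58 × 100 = 125.8173

125.82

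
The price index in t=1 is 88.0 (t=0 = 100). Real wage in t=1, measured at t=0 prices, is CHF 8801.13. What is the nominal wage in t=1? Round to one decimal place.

Nominal = Real × (Index/100) = 8801.13 × (88.0/100)
        = 8801.13 × 0.880 = 7744.9944

7745.0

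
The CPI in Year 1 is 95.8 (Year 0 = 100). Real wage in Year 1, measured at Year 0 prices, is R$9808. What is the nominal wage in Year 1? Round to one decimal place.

Nominal = Real × (Index/100) = 9808 × (95.8/100)
        = 9808 × 0.958 = 9396.0640

9396.1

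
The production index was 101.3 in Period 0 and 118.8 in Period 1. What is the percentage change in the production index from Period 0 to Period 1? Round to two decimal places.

17.28%

Change = (118.8 − 101.3) / 101.3 × 100
       = 17.5 / 101.3 × 100 = 17.2754%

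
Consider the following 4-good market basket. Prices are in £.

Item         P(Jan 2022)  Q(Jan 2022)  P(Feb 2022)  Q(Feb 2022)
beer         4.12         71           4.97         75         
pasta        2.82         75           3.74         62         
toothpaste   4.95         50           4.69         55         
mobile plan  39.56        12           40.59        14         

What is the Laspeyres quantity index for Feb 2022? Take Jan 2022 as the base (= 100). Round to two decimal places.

Laspeyres quantity index uses base-period prices as weights.
ΣP(Jan 2022)·Q(Feb 2022) = 4.12×75 + 2.82×62 + 4.95×55 + 39.56×14 = 309 + 174.84 + 272.25 + 553.84 = 1309.93
ΣP(Jan 2022)·Q(Jan 2022) = 4.12×71 + 2.82×75 + 4.95×50 + 39.56×12 = 292.52 + 211.5 + 247.5 + 474.72 = 1226.24
Index = 1309.93 / 1226.24 × 100 = 106.8249

106.82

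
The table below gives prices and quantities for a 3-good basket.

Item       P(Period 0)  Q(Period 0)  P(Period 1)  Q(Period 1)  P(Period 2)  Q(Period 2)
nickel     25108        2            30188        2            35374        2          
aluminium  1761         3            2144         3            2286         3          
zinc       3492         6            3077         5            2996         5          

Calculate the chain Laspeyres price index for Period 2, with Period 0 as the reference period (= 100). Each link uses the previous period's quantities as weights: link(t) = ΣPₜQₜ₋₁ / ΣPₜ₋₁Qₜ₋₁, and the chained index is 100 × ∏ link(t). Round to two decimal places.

125.64

Link Period 0→Period 1:
ΣP(Period 1)Q(Period 0) = 30188×2 + 2144×3 + 3077×6 = 60376 + 6432 + 18462 = 85270
ΣP(Period 0)Q(Period 0) = 25108×2 + 1761×3 + 3492×6 = 50216 + 5283 + 20952 = 76451
link = 85270/76451 = 1.115355
Link Period 1→Period 2:
ΣP(Period 2)Q(Period 1) = 35374×2 + 2286×3 + 2996×5 = 70748 + 6858 + 14980 = 92586
ΣP(Period 1)Q(Period 1) = 30188×2 + 2144×3 + 3077×5 = 60376 + 6432 + 15385 = 82193
link = 92586/82193 = 1.126446
Chained index = 100 × 1.115355 × 1.126446 = 125.6387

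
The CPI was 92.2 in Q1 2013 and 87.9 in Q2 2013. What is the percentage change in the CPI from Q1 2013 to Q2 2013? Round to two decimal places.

Change = (87.9 − 92.2) / 92.2 × 100
       = -4.3 / 92.2 × 100 = -4.6638%

-4.66%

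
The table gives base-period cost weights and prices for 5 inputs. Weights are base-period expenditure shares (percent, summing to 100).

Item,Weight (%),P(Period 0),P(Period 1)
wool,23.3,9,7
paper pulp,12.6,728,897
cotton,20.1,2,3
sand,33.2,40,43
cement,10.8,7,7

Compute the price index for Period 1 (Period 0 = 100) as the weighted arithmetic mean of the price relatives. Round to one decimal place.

110.3

wool: 23.3 × (7/9) = 23.3 × 0.777778 = 18.1222
paper pulp: 12.6 × (897/728) = 12.6 × 1.232143 = 15.5250
cotton: 20.1 × (3/2) = 20.1 × 1.500000 = 30.1500
sand: 33.2 × (43/40) = 33.2 × 1.075000 = 35.6900
cement: 10.8 × (7/7) = 10.8 × 1.000000 = 10.8000
Index = Σ wᵢ·(p₁ᵢ/p₀ᵢ) = 18.1222 + 15.5250 + 30.1500 + 35.6900 + 10.8000 = 110.2872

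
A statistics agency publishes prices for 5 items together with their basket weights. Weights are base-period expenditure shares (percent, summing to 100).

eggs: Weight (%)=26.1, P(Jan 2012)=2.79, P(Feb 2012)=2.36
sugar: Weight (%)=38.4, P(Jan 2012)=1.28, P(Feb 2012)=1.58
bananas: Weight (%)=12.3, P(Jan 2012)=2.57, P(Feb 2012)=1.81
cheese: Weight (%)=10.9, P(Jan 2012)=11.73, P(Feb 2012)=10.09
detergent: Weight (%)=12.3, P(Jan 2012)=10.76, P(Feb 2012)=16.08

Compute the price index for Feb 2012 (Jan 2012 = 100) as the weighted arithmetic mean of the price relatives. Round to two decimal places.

eggs: 26.1 × (2.36/2.79) = 26.1 × 0.845878 = 22.0774
sugar: 38.4 × (1.58/1.28) = 38.4 × 1.234375 = 47.4000
bananas: 12.3 × (1.81/2.57) = 12.3 × 0.704280 = 8.6626
cheese: 10.9 × (10.09/11.73) = 10.9 × 0.860188 = 9.3760
detergent: 12.3 × (16.08/10.76) = 12.3 × 1.494424 = 18.3814
Index = Σ wᵢ·(p₁ᵢ/p₀ᵢ) = 22.0774 + 47.4000 + 8.6626 + 9.3760 + 18.3814 = 105.8975

105.90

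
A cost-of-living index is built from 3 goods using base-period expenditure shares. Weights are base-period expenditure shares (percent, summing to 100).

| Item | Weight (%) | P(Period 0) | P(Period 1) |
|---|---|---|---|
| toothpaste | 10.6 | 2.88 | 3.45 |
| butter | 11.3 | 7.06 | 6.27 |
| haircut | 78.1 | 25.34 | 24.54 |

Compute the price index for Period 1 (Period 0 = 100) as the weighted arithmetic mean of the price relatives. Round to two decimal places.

toothpaste: 10.6 × (3.45/2.88) = 10.6 × 1.197917 = 12.6979
butter: 11.3 × (6.27/7.06) = 11.3 × 0.888102 = 10.0356
haircut: 78.1 × (24.54/25.34) = 78.1 × 0.968429 = 75.6343
Index = Σ wᵢ·(p₁ᵢ/p₀ᵢ) = 12.6979 + 10.0356 + 75.6343 = 98.3678

98.37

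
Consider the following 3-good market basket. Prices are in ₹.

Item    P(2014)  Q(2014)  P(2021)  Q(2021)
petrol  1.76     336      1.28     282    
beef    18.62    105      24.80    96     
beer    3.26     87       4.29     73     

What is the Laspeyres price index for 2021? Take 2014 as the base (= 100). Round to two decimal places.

Laspeyres price index uses base-period quantities as weights.
ΣP(2021)·Q(2014) = 1.28×336 + 24.80×105 + 4.29×87 = 430.08 + 2604 + 373.23 = 3407.31
ΣP(2014)·Q(2014) = 1.76×336 + 18.62×105 + 3.26×87 = 591.36 + 1955.1 + 283.62 = 2830.08
Index = 3407.31 / 2830.08 × 100 = 120.3962

120.40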